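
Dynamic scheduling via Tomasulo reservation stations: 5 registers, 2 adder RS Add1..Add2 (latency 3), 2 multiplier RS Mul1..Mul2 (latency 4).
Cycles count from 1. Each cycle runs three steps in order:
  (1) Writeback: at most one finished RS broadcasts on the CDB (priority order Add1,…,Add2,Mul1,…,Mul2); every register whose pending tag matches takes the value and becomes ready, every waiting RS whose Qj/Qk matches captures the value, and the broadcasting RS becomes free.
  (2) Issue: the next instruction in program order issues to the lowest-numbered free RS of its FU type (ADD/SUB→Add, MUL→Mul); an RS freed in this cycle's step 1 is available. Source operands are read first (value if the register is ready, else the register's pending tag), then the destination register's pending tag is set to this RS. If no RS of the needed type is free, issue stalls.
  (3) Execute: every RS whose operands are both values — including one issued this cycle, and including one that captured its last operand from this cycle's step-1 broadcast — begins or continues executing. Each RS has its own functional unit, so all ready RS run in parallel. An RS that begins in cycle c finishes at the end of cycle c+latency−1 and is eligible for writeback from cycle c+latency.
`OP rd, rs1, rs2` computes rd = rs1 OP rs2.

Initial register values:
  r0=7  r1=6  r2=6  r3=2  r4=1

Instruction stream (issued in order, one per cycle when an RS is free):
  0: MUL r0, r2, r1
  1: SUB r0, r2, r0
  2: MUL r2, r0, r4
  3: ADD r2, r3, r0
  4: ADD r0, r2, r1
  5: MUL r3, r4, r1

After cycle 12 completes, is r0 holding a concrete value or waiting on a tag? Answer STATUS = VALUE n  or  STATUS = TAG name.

  c1: issue MUL r0<-Mul1  regs: r0:Mul1,r1:6,r2:6,r3:2,r4:1
  c2: issue SUB r0<-Add1  regs: r0:Add1,r1:6,r2:6,r3:2,r4:1
  c3: issue MUL r2<-Mul2  regs: r0:Add1,r1:6,r2:Mul2,r3:2,r4:1
  c4: issue ADD r2<-Add2  regs: r0:Add1,r1:6,r2:Add2,r3:2,r4:1
  c5: CDB Mul1=36; stall  regs: r0:Add1,r1:6,r2:Add2,r3:2,r4:1
  c6: stall  regs: r0:Add1,r1:6,r2:Add2,r3:2,r4:1
  c7: stall  regs: r0:Add1,r1:6,r2:Add2,r3:2,r4:1
  c8: CDB Add1=-30; issue ADD r0<-Add1  regs: r0:Add1,r1:6,r2:Add2,r3:2,r4:1
  c9: issue MUL r3<-Mul1  regs: r0:Add1,r1:6,r2:Add2,r3:Mul1,r4:1
  c10: -  regs: r0:Add1,r1:6,r2:Add2,r3:Mul1,r4:1
  c11: CDB Add2=-28  regs: r0:Add1,r1:6,r2:-28,r3:Mul1,r4:1
  c12: CDB Mul2=-30  regs: r0:Add1,r1:6,r2:-28,r3:Mul1,r4:1

STATUS = TAG Add1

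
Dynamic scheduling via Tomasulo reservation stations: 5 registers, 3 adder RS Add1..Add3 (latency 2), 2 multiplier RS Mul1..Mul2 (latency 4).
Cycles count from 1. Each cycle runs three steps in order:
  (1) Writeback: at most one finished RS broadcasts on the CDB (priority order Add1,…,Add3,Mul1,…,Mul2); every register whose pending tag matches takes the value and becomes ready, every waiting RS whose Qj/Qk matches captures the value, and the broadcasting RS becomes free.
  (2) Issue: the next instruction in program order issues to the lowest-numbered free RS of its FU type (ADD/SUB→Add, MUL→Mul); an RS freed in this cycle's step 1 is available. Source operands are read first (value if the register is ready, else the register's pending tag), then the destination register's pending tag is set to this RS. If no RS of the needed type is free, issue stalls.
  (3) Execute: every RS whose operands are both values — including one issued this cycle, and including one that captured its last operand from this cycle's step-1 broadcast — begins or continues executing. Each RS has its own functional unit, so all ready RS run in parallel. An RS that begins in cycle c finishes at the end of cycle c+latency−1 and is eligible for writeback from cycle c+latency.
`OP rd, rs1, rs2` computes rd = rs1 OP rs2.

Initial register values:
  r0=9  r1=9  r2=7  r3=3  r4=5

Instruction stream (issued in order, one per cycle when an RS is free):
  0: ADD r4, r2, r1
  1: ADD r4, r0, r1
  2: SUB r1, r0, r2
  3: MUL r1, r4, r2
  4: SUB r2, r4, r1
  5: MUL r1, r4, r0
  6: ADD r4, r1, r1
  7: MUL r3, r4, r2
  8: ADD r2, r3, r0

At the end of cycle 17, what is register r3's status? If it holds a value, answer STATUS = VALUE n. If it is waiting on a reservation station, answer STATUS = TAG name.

STATUS = VALUE -34992

c1: issue ADD r4<-Add1 | r0:9,r1:9,r2:7,r3:3,r4:Add1
c2: issue ADD r4<-Add2 | r0:9,r1:9,r2:7,r3:3,r4:Add2
c3: CDB Add1=16; issue SUB r1<-Add1 | r0:9,r1:Add1,r2:7,r3:3,r4:Add2
c4: CDB Add2=18; issue MUL r1<-Mul1 | r0:9,r1:Mul1,r2:7,r3:3,r4:18
c5: CDB Add1=2; issue SUB r2<-Add1 | r0:9,r1:Mul1,r2:Add1,r3:3,r4:18
c6: issue MUL r1<-Mul2 | r0:9,r1:Mul2,r2:Add1,r3:3,r4:18
c7: issue ADD r4<-Add2 | r0:9,r1:Mul2,r2:Add1,r3:3,r4:Add2
c8: CDB Mul1=126; issue MUL r3<-Mul1 | r0:9,r1:Mul2,r2:Add1,r3:Mul1,r4:Add2
c9: issue ADD r2<-Add3 | r0:9,r1:Mul2,r2:Add3,r3:Mul1,r4:Add2
c10: CDB Add1=-108 | r0:9,r1:Mul2,r2:Add3,r3:Mul1,r4:Add2
c11: CDB Mul2=162 | r0:9,r1:162,r2:Add3,r3:Mul1,r4:Add2
c12: - | r0:9,r1:162,r2:Add3,r3:Mul1,r4:Add2
c13: CDB Add2=324 | r0:9,r1:162,r2:Add3,r3:Mul1,r4:324
c14: - | r0:9,r1:162,r2:Add3,r3:Mul1,r4:324
c15: - | r0:9,r1:162,r2:Add3,r3:Mul1,r4:324
c16: - | r0:9,r1:162,r2:Add3,r3:Mul1,r4:324
c17: CDB Mul1=-34992 | r0:9,r1:162,r2:Add3,r3:-34992,r4:324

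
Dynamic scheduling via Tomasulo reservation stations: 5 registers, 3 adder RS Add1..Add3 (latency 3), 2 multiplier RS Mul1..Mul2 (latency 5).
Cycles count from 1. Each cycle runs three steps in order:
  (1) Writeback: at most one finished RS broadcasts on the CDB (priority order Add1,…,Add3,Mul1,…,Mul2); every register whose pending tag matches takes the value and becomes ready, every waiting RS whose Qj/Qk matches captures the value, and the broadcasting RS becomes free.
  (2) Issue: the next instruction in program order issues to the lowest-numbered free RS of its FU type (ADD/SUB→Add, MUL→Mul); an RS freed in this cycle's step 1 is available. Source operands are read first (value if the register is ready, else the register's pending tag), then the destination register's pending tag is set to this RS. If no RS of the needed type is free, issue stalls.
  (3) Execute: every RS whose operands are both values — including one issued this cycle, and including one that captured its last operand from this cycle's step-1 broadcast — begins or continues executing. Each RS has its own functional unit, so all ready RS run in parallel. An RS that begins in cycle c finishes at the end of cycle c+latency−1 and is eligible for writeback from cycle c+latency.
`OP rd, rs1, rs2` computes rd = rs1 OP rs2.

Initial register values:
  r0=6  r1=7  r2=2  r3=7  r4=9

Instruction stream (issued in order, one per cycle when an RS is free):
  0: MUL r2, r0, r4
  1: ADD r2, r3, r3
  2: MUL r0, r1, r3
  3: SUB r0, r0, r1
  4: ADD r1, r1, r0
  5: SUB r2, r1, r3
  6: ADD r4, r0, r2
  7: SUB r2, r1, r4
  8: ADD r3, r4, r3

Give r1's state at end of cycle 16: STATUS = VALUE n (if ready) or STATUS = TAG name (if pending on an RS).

STATUS = VALUE 49

  c1: issue MUL r2<-Mul1  regs: r0:6,r1:7,r2:Mul1,r3:7,r4:9
  c2: issue ADD r2<-Add1  regs: r0:6,r1:7,r2:Add1,r3:7,r4:9
  c3: issue MUL r0<-Mul2  regs: r0:Mul2,r1:7,r2:Add1,r3:7,r4:9
  c4: issue SUB r0<-Add2  regs: r0:Add2,r1:7,r2:Add1,r3:7,r4:9
  c5: CDB Add1=14; issue ADD r1<-Add1  regs: r0:Add2,r1:Add1,r2:14,r3:7,r4:9
  c6: CDB Mul1=54; issue SUB r2<-Add3  regs: r0:Add2,r1:Add1,r2:Add3,r3:7,r4:9
  c7: stall  regs: r0:Add2,r1:Add1,r2:Add3,r3:7,r4:9
  c8: CDB Mul2=49; stall  regs: r0:Add2,r1:Add1,r2:Add3,r3:7,r4:9
  c9: stall  regs: r0:Add2,r1:Add1,r2:Add3,r3:7,r4:9
  c10: stall  regs: r0:Add2,r1:Add1,r2:Add3,r3:7,r4:9
  c11: CDB Add2=42; issue ADD r4<-Add2  regs: r0:42,r1:Add1,r2:Add3,r3:7,r4:Add2
  c12: stall  regs: r0:42,r1:Add1,r2:Add3,r3:7,r4:Add2
  c13: stall  regs: r0:42,r1:Add1,r2:Add3,r3:7,r4:Add2
  c14: CDB Add1=49; issue SUB r2<-Add1  regs: r0:42,r1:49,r2:Add1,r3:7,r4:Add2
  c15: stall  regs: r0:42,r1:49,r2:Add1,r3:7,r4:Add2
  c16: stall  regs: r0:42,r1:49,r2:Add1,r3:7,r4:Add2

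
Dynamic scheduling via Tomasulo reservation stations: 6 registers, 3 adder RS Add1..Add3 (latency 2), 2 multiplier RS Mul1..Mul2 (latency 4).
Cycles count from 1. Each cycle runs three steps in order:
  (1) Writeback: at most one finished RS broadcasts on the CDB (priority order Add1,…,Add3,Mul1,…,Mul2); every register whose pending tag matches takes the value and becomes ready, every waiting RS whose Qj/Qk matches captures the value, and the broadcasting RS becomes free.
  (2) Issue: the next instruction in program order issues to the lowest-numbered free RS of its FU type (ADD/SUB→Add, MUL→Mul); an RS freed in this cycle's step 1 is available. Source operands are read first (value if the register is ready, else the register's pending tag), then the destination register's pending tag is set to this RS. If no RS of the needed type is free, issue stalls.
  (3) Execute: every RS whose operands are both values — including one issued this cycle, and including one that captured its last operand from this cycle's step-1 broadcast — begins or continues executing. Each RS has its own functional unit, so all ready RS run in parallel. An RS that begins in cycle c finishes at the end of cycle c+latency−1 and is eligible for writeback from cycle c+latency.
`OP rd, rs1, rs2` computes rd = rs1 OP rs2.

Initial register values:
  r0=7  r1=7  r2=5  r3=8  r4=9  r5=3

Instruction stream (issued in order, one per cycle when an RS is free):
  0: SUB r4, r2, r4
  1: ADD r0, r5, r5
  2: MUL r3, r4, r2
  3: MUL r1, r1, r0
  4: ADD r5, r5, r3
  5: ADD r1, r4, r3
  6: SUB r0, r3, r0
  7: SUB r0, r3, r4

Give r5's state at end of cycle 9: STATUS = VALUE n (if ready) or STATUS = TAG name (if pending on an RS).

c1: issue SUB r4<-Add1 | r0:7,r1:7,r2:5,r3:8,r4:Add1,r5:3
c2: issue ADD r0<-Add2 | r0:Add2,r1:7,r2:5,r3:8,r4:Add1,r5:3
c3: CDB Add1=-4; issue MUL r3<-Mul1 | r0:Add2,r1:7,r2:5,r3:Mul1,r4:-4,r5:3
c4: CDB Add2=6; issue MUL r1<-Mul2 | r0:6,r1:Mul2,r2:5,r3:Mul1,r4:-4,r5:3
c5: issue ADD r5<-Add1 | r0:6,r1:Mul2,r2:5,r3:Mul1,r4:-4,r5:Add1
c6: issue ADD r1<-Add2 | r0:6,r1:Add2,r2:5,r3:Mul1,r4:-4,r5:Add1
c7: CDB Mul1=-20; issue SUB r0<-Add3 | r0:Add3,r1:Add2,r2:5,r3:-20,r4:-4,r5:Add1
c8: CDB Mul2=42; stall | r0:Add3,r1:Add2,r2:5,r3:-20,r4:-4,r5:Add1
c9: CDB Add1=-17; issue SUB r0<-Add1 | r0:Add1,r1:Add2,r2:5,r3:-20,r4:-4,r5:-17

STATUS = VALUE -17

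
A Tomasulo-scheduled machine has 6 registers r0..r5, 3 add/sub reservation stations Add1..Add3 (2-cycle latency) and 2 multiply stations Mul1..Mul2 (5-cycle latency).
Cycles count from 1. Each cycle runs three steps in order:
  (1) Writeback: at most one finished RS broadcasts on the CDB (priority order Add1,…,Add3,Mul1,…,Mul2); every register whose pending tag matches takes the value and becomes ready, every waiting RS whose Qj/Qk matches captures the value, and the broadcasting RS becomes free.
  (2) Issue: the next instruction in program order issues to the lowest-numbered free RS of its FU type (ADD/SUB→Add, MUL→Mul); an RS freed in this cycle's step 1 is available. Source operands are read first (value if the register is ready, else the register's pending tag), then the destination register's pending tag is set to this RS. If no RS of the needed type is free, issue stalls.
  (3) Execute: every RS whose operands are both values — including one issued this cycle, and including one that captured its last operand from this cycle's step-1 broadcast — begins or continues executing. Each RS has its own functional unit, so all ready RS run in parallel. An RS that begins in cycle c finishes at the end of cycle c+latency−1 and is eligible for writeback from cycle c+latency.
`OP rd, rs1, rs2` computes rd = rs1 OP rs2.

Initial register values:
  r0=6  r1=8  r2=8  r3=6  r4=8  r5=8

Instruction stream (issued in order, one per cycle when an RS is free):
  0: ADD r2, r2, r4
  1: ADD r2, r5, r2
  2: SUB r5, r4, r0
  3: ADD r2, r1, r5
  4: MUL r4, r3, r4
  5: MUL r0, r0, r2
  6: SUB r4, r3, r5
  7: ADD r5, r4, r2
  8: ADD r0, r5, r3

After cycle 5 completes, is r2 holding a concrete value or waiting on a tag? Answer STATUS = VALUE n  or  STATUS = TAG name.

cycle 1: issue ADD r2<-Add1 // r0:6,r1:8,r2:Add1,r3:6,r4:8,r5:8
cycle 2: issue ADD r2<-Add2 // r0:6,r1:8,r2:Add2,r3:6,r4:8,r5:8
cycle 3: CDB Add1=16; issue SUB r5<-Add1 // r0:6,r1:8,r2:Add2,r3:6,r4:8,r5:Add1
cycle 4: issue ADD r2<-Add3 // r0:6,r1:8,r2:Add3,r3:6,r4:8,r5:Add1
cycle 5: CDB Add1=2; issue MUL r4<-Mul1 // r0:6,r1:8,r2:Add3,r3:6,r4:Mul1,r5:2

STATUS = TAG Add3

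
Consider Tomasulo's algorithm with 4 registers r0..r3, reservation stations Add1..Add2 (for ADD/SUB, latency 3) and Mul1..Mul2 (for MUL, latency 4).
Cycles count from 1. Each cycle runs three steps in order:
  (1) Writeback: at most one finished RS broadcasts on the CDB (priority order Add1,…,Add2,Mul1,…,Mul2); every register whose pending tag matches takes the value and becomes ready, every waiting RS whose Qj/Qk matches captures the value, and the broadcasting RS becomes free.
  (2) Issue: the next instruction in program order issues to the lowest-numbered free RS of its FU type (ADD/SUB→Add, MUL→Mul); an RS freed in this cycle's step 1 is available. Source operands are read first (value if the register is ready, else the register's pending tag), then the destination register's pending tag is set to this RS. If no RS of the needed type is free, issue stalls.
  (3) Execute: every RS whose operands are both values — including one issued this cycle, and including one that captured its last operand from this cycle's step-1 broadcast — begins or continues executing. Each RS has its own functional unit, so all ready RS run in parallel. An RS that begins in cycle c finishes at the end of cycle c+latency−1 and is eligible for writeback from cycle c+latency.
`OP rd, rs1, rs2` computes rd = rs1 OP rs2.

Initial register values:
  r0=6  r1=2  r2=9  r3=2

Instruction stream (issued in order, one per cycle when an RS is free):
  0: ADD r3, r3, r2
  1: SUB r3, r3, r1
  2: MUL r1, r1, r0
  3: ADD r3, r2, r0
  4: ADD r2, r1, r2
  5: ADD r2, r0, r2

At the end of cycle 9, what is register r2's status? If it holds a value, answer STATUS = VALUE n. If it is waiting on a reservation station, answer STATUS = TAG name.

STATUS = TAG Add2

  c1: issue ADD r3<-Add1  regs: r0:6,r1:2,r2:9,r3:Add1
  c2: issue SUB r3<-Add2  regs: r0:6,r1:2,r2:9,r3:Add2
  c3: issue MUL r1<-Mul1  regs: r0:6,r1:Mul1,r2:9,r3:Add2
  c4: CDB Add1=11; issue ADD r3<-Add1  regs: r0:6,r1:Mul1,r2:9,r3:Add1
  c5: stall  regs: r0:6,r1:Mul1,r2:9,r3:Add1
  c6: stall  regs: r0:6,r1:Mul1,r2:9,r3:Add1
  c7: CDB Add1=15; issue ADD r2<-Add1  regs: r0:6,r1:Mul1,r2:Add1,r3:15
  c8: CDB Add2=9; issue ADD r2<-Add2  regs: r0:6,r1:Mul1,r2:Add2,r3:15
  c9: CDB Mul1=12  regs: r0:6,r1:12,r2:Add2,r3:15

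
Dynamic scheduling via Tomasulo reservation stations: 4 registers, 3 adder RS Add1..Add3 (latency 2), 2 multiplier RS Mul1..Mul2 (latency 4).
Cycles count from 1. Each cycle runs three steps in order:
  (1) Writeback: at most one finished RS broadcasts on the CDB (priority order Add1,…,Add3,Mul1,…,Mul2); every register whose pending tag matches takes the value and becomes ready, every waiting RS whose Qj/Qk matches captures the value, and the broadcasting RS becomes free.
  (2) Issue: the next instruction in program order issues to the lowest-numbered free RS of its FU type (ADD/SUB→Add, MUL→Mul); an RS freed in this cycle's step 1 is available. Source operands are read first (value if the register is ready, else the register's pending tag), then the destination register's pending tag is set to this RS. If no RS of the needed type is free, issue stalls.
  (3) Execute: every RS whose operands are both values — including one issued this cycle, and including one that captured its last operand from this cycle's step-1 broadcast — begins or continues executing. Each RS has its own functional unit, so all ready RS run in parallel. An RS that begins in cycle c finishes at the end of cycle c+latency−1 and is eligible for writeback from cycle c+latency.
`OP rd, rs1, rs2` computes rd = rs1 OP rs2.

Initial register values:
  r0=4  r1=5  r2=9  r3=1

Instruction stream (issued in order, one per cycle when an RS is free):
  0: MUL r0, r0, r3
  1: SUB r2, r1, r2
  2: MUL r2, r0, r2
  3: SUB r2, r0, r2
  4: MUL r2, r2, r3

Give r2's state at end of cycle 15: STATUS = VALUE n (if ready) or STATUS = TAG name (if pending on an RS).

  c1: issue MUL r0<-Mul1  regs: r0:Mul1,r1:5,r2:9,r3:1
  c2: issue SUB r2<-Add1  regs: r0:Mul1,r1:5,r2:Add1,r3:1
  c3: issue MUL r2<-Mul2  regs: r0:Mul1,r1:5,r2:Mul2,r3:1
  c4: CDB Add1=-4; issue SUB r2<-Add1  regs: r0:Mul1,r1:5,r2:Add1,r3:1
  c5: CDB Mul1=4; issue MUL r2<-Mul1  regs: r0:4,r1:5,r2:Mul1,r3:1
  c6: -  regs: r0:4,r1:5,r2:Mul1,r3:1
  c7: -  regs: r0:4,r1:5,r2:Mul1,r3:1
  c8: -  regs: r0:4,r1:5,r2:Mul1,r3:1
  c9: CDB Mul2=-16  regs: r0:4,r1:5,r2:Mul1,r3:1
  c10: -  regs: r0:4,r1:5,r2:Mul1,r3:1
  c11: CDB Add1=20  regs: r0:4,r1:5,r2:Mul1,r3:1
  c12: -  regs: r0:4,r1:5,r2:Mul1,r3:1
  c13: -  regs: r0:4,r1:5,r2:Mul1,r3:1
  c14: -  regs: r0:4,r1:5,r2:Mul1,r3:1
  c15: CDB Mul1=20  regs: r0:4,r1:5,r2:20,r3:1

STATUS = VALUE 20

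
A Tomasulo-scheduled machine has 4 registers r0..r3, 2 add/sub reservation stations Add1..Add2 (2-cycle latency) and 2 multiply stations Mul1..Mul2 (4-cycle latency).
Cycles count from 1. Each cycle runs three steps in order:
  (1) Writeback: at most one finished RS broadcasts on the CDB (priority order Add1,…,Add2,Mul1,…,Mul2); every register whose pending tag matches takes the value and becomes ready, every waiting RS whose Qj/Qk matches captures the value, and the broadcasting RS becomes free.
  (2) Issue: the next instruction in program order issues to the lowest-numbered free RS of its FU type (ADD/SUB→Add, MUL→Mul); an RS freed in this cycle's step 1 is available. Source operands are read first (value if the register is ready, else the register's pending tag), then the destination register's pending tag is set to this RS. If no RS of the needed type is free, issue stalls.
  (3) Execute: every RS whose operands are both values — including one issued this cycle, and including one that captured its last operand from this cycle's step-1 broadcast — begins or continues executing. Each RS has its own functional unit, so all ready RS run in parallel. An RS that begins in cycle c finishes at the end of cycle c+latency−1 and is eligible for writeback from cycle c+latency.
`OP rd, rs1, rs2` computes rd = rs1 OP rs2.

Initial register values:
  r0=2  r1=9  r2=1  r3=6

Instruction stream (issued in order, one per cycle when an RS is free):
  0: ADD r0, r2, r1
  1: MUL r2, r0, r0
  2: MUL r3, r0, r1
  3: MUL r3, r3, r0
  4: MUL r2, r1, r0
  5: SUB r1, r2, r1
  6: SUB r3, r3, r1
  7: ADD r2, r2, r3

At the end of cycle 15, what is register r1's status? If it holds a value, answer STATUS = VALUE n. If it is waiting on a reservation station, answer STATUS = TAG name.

c1: issue ADD r0<-Add1 | r0:Add1,r1:9,r2:1,r3:6
c2: issue MUL r2<-Mul1 | r0:Add1,r1:9,r2:Mul1,r3:6
c3: CDB Add1=10; issue MUL r3<-Mul2 | r0:10,r1:9,r2:Mul1,r3:Mul2
c4: stall | r0:10,r1:9,r2:Mul1,r3:Mul2
c5: stall | r0:10,r1:9,r2:Mul1,r3:Mul2
c6: stall | r0:10,r1:9,r2:Mul1,r3:Mul2
c7: CDB Mul1=100; issue MUL r3<-Mul1 | r0:10,r1:9,r2:100,r3:Mul1
c8: CDB Mul2=90; issue MUL r2<-Mul2 | r0:10,r1:9,r2:Mul2,r3:Mul1
c9: issue SUB r1<-Add1 | r0:10,r1:Add1,r2:Mul2,r3:Mul1
c10: issue SUB r3<-Add2 | r0:10,r1:Add1,r2:Mul2,r3:Add2
c11: stall | r0:10,r1:Add1,r2:Mul2,r3:Add2
c12: CDB Mul1=900; stall | r0:10,r1:Add1,r2:Mul2,r3:Add2
c13: CDB Mul2=90; stall | r0:10,r1:Add1,r2:90,r3:Add2
c14: stall | r0:10,r1:Add1,r2:90,r3:Add2
c15: CDB Add1=81; issue ADD r2<-Add1 | r0:10,r1:81,r2:Add1,r3:Add2

STATUS = VALUE 81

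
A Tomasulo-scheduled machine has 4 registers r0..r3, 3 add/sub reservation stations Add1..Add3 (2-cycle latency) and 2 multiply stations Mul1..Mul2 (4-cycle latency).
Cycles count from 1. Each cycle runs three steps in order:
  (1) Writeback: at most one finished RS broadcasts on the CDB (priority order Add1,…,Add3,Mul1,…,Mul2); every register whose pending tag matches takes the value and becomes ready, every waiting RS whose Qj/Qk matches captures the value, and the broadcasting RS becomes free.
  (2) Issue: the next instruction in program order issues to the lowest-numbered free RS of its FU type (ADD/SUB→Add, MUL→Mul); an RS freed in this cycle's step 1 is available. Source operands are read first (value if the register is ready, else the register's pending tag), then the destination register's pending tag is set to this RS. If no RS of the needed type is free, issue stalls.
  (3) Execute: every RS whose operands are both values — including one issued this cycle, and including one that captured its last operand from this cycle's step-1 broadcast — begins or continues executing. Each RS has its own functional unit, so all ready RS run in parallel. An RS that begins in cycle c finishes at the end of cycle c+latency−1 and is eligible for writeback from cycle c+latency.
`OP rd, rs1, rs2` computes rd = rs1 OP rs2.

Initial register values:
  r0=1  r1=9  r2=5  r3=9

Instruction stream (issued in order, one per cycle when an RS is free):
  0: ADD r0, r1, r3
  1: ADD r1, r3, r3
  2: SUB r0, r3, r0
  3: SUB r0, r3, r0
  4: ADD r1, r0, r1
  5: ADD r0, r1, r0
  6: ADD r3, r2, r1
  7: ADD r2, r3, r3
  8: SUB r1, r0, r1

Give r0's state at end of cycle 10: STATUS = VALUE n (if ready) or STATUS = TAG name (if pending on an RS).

STATUS = TAG Add3

cycle 1: issue ADD r0<-Add1 // r0:Add1,r1:9,r2:5,r3:9
cycle 2: issue ADD r1<-Add2 // r0:Add1,r1:Add2,r2:5,r3:9
cycle 3: CDB Add1=18; issue SUB r0<-Add1 // r0:Add1,r1:Add2,r2:5,r3:9
cycle 4: CDB Add2=18; issue SUB r0<-Add2 // r0:Add2,r1:18,r2:5,r3:9
cycle 5: CDB Add1=-9; issue ADD r1<-Add1 // r0:Add2,r1:Add1,r2:5,r3:9
cycle 6: issue ADD r0<-Add3 // r0:Add3,r1:Add1,r2:5,r3:9
cycle 7: CDB Add2=18; issue ADD r3<-Add2 // r0:Add3,r1:Add1,r2:5,r3:Add2
cycle 8: stall // r0:Add3,r1:Add1,r2:5,r3:Add2
cycle 9: CDB Add1=36; issue ADD r2<-Add1 // r0:Add3,r1:36,r2:Add1,r3:Add2
cycle 10: stall // r0:Add3,r1:36,r2:Add1,r3:Add2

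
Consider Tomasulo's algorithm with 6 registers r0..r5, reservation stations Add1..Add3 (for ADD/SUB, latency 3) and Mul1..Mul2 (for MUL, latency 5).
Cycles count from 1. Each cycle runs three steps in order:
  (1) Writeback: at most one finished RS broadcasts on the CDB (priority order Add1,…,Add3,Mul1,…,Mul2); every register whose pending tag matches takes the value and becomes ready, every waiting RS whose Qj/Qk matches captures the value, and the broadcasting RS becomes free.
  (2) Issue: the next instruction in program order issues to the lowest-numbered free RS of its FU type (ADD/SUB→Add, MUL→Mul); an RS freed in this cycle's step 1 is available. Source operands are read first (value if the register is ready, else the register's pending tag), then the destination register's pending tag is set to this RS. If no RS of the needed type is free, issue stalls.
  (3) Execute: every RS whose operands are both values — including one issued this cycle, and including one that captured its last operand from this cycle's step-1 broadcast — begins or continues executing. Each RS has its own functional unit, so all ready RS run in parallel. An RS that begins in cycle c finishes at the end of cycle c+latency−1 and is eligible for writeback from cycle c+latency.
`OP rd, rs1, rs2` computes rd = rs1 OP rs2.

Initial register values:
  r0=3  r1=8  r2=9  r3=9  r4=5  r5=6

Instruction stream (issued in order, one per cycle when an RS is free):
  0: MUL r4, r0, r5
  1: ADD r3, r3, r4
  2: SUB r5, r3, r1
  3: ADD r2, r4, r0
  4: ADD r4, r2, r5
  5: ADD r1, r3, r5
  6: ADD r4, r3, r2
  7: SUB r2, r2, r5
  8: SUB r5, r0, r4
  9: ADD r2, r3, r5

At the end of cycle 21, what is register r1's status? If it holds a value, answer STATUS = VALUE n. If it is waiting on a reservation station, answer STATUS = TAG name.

c1: issue MUL r4<-Mul1 | r0:3,r1:8,r2:9,r3:9,r4:Mul1,r5:6
c2: issue ADD r3<-Add1 | r0:3,r1:8,r2:9,r3:Add1,r4:Mul1,r5:6
c3: issue SUB r5<-Add2 | r0:3,r1:8,r2:9,r3:Add1,r4:Mul1,r5:Add2
c4: issue ADD r2<-Add3 | r0:3,r1:8,r2:Add3,r3:Add1,r4:Mul1,r5:Add2
c5: stall | r0:3,r1:8,r2:Add3,r3:Add1,r4:Mul1,r5:Add2
c6: CDB Mul1=18; stall | r0:3,r1:8,r2:Add3,r3:Add1,r4:18,r5:Add2
c7: stall | r0:3,r1:8,r2:Add3,r3:Add1,r4:18,r5:Add2
c8: stall | r0:3,r1:8,r2:Add3,r3:Add1,r4:18,r5:Add2
c9: CDB Add1=27; issue ADD r4<-Add1 | r0:3,r1:8,r2:Add3,r3:27,r4:Add1,r5:Add2
c10: CDB Add3=21; issue ADD r1<-Add3 | r0:3,r1:Add3,r2:21,r3:27,r4:Add1,r5:Add2
c11: stall | r0:3,r1:Add3,r2:21,r3:27,r4:Add1,r5:Add2
c12: CDB Add2=19; issue ADD r4<-Add2 | r0:3,r1:Add3,r2:21,r3:27,r4:Add2,r5:19
c13: stall | r0:3,r1:Add3,r2:21,r3:27,r4:Add2,r5:19
c14: stall | r0:3,r1:Add3,r2:21,r3:27,r4:Add2,r5:19
c15: CDB Add1=40; issue SUB r2<-Add1 | r0:3,r1:Add3,r2:Add1,r3:27,r4:Add2,r5:19
c16: CDB Add2=48; issue SUB r5<-Add2 | r0:3,r1:Add3,r2:Add1,r3:27,r4:48,r5:Add2
c17: CDB Add3=46; issue ADD r2<-Add3 | r0:3,r1:46,r2:Add3,r3:27,r4:48,r5:Add2
c18: CDB Add1=2 | r0:3,r1:46,r2:Add3,r3:27,r4:48,r5:Add2
c19: CDB Add2=-45 | r0:3,r1:46,r2:Add3,r3:27,r4:48,r5:-45
c20: - | r0:3,r1:46,r2:Add3,r3:27,r4:48,r5:-45
c21: - | r0:3,r1:46,r2:Add3,r3:27,r4:48,r5:-45

STATUS = VALUE 46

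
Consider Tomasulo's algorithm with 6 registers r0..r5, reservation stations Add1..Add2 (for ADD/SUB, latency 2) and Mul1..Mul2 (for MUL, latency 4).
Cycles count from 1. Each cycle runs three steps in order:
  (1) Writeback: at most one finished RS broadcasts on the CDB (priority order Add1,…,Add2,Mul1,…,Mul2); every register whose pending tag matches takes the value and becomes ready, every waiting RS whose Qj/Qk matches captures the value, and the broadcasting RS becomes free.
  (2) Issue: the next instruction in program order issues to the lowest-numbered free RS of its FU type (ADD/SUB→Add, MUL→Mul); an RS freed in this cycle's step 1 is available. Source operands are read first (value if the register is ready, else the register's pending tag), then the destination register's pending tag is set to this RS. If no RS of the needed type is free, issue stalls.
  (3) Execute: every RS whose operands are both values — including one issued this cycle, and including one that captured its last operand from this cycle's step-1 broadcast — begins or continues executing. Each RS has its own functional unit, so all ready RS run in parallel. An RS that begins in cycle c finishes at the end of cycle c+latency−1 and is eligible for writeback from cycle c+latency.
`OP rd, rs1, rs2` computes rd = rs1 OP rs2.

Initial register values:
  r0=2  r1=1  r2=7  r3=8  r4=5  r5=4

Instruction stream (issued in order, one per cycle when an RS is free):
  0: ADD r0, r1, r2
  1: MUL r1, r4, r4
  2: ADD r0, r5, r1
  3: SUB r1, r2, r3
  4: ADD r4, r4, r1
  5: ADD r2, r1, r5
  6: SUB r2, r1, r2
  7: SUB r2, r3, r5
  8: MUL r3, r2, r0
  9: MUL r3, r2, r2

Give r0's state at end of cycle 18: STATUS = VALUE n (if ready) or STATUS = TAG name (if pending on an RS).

  c1: issue ADD r0<-Add1  regs: r0:Add1,r1:1,r2:7,r3:8,r4:5,r5:4
  c2: issue MUL r1<-Mul1  regs: r0:Add1,r1:Mul1,r2:7,r3:8,r4:5,r5:4
  c3: CDB Add1=8; issue ADD r0<-Add1  regs: r0:Add1,r1:Mul1,r2:7,r3:8,r4:5,r5:4
  c4: issue SUB r1<-Add2  regs: r0:Add1,r1:Add2,r2:7,r3:8,r4:5,r5:4
  c5: stall  regs: r0:Add1,r1:Add2,r2:7,r3:8,r4:5,r5:4
  c6: CDB Add2=-1; issue ADD r4<-Add2  regs: r0:Add1,r1:-1,r2:7,r3:8,r4:Add2,r5:4
  c7: CDB Mul1=25; stall  regs: r0:Add1,r1:-1,r2:7,r3:8,r4:Add2,r5:4
  c8: CDB Add2=4; issue ADD r2<-Add2  regs: r0:Add1,r1:-1,r2:Add2,r3:8,r4:4,r5:4
  c9: CDB Add1=29; issue SUB r2<-Add1  regs: r0:29,r1:-1,r2:Add1,r3:8,r4:4,r5:4
  c10: CDB Add2=3; issue SUB r2<-Add2  regs: r0:29,r1:-1,r2:Add2,r3:8,r4:4,r5:4
  c11: issue MUL r3<-Mul1  regs: r0:29,r1:-1,r2:Add2,r3:Mul1,r4:4,r5:4
  c12: CDB Add1=-4; issue MUL r3<-Mul2  regs: r0:29,r1:-1,r2:Add2,r3:Mul2,r4:4,r5:4
  c13: CDB Add2=4  regs: r0:29,r1:-1,r2:4,r3:Mul2,r4:4,r5:4
  c14: -  regs: r0:29,r1:-1,r2:4,r3:Mul2,r4:4,r5:4
  c15: -  regs: r0:29,r1:-1,r2:4,r3:Mul2,r4:4,r5:4
  c16: -  regs: r0:29,r1:-1,r2:4,r3:Mul2,r4:4,r5:4
  c17: CDB Mul1=116  regs: r0:29,r1:-1,r2:4,r3:Mul2,r4:4,r5:4
  c18: CDB Mul2=16  regs: r0:29,r1:-1,r2:4,r3:16,r4:4,r5:4

STATUS = VALUE 29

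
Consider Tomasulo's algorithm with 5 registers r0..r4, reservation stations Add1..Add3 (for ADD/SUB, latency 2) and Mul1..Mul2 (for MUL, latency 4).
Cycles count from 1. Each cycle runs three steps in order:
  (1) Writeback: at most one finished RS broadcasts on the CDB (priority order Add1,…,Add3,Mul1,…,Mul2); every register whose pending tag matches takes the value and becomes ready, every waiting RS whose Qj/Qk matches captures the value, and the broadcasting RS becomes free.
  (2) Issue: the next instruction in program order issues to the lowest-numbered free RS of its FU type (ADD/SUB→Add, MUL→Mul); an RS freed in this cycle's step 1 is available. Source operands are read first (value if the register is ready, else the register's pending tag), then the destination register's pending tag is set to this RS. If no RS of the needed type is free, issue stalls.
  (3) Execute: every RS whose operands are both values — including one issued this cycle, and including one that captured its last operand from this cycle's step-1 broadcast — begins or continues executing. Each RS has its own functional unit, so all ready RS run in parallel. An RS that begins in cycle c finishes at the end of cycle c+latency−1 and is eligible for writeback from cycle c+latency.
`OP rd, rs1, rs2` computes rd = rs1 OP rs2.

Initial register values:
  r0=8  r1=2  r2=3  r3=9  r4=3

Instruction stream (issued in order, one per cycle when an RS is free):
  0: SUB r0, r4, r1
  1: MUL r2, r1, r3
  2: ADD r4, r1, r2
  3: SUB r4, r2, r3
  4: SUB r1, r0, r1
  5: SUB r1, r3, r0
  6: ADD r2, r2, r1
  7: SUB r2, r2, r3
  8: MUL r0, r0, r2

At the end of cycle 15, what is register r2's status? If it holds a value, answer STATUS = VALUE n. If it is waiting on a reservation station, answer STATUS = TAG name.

STATUS = VALUE 17

c1: issue SUB r0<-Add1 | r0:Add1,r1:2,r2:3,r3:9,r4:3
c2: issue MUL r2<-Mul1 | r0:Add1,r1:2,r2:Mul1,r3:9,r4:3
c3: CDB Add1=1; issue ADD r4<-Add1 | r0:1,r1:2,r2:Mul1,r3:9,r4:Add1
c4: issue SUB r4<-Add2 | r0:1,r1:2,r2:Mul1,r3:9,r4:Add2
c5: issue SUB r1<-Add3 | r0:1,r1:Add3,r2:Mul1,r3:9,r4:Add2
c6: CDB Mul1=18; stall | r0:1,r1:Add3,r2:18,r3:9,r4:Add2
c7: CDB Add3=-1; issue SUB r1<-Add3 | r0:1,r1:Add3,r2:18,r3:9,r4:Add2
c8: CDB Add1=20; issue ADD r2<-Add1 | r0:1,r1:Add3,r2:Add1,r3:9,r4:Add2
c9: CDB Add2=9; issue SUB r2<-Add2 | r0:1,r1:Add3,r2:Add2,r3:9,r4:9
c10: CDB Add3=8; issue MUL r0<-Mul1 | r0:Mul1,r1:8,r2:Add2,r3:9,r4:9
c11: - | r0:Mul1,r1:8,r2:Add2,r3:9,r4:9
c12: CDB Add1=26 | r0:Mul1,r1:8,r2:Add2,r3:9,r4:9
c13: - | r0:Mul1,r1:8,r2:Add2,r3:9,r4:9
c14: CDB Add2=17 | r0:Mul1,r1:8,r2:17,r3:9,r4:9
c15: - | r0:Mul1,r1:8,r2:17,r3:9,r4:9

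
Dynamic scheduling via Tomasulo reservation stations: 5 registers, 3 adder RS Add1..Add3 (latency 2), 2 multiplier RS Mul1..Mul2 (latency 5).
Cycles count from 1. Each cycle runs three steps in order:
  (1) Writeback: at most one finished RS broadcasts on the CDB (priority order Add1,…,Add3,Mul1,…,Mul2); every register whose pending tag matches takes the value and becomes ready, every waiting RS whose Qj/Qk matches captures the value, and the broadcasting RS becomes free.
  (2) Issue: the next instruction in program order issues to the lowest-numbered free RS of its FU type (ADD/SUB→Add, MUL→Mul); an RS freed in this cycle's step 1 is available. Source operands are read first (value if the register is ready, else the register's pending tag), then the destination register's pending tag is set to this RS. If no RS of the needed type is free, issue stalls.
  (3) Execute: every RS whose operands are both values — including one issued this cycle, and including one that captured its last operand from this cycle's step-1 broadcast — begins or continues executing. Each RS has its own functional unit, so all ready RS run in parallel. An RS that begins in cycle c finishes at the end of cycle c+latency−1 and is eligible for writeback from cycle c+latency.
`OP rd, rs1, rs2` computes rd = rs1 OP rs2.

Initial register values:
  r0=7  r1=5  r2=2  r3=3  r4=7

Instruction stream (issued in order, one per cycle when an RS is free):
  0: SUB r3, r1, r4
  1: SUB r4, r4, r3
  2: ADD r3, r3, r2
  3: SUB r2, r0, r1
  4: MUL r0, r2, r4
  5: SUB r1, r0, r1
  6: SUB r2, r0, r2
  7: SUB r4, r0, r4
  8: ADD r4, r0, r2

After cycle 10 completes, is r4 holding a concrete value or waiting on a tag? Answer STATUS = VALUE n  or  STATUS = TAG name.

cycle 1: issue SUB r3<-Add1 // r0:7,r1:5,r2:2,r3:Add1,r4:7
cycle 2: issue SUB r4<-Add2 // r0:7,r1:5,r2:2,r3:Add1,r4:Add2
cycle 3: CDB Add1=-2; issue ADD r3<-Add1 // r0:7,r1:5,r2:2,r3:Add1,r4:Add2
cycle 4: issue SUB r2<-Add3 // r0:7,r1:5,r2:Add3,r3:Add1,r4:Add2
cycle 5: CDB Add1=0; issue MUL r0<-Mul1 // r0:Mul1,r1:5,r2:Add3,r3:0,r4:Add2
cycle 6: CDB Add2=9; issue SUB r1<-Add1 // r0:Mul1,r1:Add1,r2:Add3,r3:0,r4:9
cycle 7: CDB Add3=2; issue SUB r2<-Add2 // r0:Mul1,r1:Add1,r2:Add2,r3:0,r4:9
cycle 8: issue SUB r4<-Add3 // r0:Mul1,r1:Add1,r2:Add2,r3:0,r4:Add3
cycle 9: stall // r0:Mul1,r1:Add1,r2:Add2,r3:0,r4:Add3
cycle 10: stall // r0:Mul1,r1:Add1,r2:Add2,r3:0,r4:Add3

STATUS = TAG Add3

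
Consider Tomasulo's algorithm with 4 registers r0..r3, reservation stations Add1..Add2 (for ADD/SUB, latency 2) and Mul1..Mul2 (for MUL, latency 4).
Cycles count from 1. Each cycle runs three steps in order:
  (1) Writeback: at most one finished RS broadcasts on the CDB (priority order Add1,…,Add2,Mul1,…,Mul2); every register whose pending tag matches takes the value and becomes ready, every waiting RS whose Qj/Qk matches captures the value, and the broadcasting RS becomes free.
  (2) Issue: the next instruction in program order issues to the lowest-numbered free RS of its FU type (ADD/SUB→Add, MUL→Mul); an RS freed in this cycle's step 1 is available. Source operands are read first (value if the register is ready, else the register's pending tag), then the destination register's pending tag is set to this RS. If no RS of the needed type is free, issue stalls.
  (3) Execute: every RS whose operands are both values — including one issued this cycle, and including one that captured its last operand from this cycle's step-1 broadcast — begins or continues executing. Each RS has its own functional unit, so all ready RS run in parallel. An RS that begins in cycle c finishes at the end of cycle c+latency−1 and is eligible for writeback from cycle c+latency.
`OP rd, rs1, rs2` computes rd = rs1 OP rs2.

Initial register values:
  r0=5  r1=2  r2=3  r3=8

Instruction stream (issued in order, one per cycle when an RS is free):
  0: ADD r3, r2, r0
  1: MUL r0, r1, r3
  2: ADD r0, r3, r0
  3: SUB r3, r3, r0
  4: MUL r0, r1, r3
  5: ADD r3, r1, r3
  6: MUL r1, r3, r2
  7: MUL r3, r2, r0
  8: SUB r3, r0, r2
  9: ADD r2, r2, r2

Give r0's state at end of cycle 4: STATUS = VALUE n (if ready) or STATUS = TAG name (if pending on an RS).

cycle 1: issue ADD r3<-Add1 // r0:5,r1:2,r2:3,r3:Add1
cycle 2: issue MUL r0<-Mul1 // r0:Mul1,r1:2,r2:3,r3:Add1
cycle 3: CDB Add1=8; issue ADD r0<-Add1 // r0:Add1,r1:2,r2:3,r3:8
cycle 4: issue SUB r3<-Add2 // r0:Add1,r1:2,r2:3,r3:Add2

STATUS = TAG Add1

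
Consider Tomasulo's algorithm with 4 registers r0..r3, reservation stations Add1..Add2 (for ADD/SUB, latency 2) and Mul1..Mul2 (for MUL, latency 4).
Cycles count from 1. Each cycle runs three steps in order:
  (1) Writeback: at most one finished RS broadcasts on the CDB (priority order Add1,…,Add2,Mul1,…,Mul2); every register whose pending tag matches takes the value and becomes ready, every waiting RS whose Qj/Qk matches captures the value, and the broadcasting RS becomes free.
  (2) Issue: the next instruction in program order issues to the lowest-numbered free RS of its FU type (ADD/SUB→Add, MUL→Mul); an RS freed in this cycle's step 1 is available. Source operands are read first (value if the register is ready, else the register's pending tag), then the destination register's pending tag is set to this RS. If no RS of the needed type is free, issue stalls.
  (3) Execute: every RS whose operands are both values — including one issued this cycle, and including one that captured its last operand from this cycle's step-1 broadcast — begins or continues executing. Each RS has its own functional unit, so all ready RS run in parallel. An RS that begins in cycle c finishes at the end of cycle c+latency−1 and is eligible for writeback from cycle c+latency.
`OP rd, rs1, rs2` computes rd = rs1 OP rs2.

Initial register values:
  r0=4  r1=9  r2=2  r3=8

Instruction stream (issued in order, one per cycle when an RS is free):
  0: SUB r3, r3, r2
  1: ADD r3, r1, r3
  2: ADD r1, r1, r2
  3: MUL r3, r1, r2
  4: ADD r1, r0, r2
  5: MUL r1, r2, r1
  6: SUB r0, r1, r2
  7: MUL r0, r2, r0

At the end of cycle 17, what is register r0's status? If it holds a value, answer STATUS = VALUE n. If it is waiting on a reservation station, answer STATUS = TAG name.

c1: issue SUB r3<-Add1 | r0:4,r1:9,r2:2,r3:Add1
c2: issue ADD r3<-Add2 | r0:4,r1:9,r2:2,r3:Add2
c3: CDB Add1=6; issue ADD r1<-Add1 | r0:4,r1:Add1,r2:2,r3:Add2
c4: issue MUL r3<-Mul1 | r0:4,r1:Add1,r2:2,r3:Mul1
c5: CDB Add1=11; issue ADD r1<-Add1 | r0:4,r1:Add1,r2:2,r3:Mul1
c6: CDB Add2=15; issue MUL r1<-Mul2 | r0:4,r1:Mul2,r2:2,r3:Mul1
c7: CDB Add1=6; issue SUB r0<-Add1 | r0:Add1,r1:Mul2,r2:2,r3:Mul1
c8: stall | r0:Add1,r1:Mul2,r2:2,r3:Mul1
c9: CDB Mul1=22; issue MUL r0<-Mul1 | r0:Mul1,r1:Mul2,r2:2,r3:22
c10: - | r0:Mul1,r1:Mul2,r2:2,r3:22
c11: CDB Mul2=12 | r0:Mul1,r1:12,r2:2,r3:22
c12: - | r0:Mul1,r1:12,r2:2,r3:22
c13: CDB Add1=10 | r0:Mul1,r1:12,r2:2,r3:22
c14: - | r0:Mul1,r1:12,r2:2,r3:22
c15: - | r0:Mul1,r1:12,r2:2,r3:22
c16: - | r0:Mul1,r1:12,r2:2,r3:22
c17: CDB Mul1=20 | r0:20,r1:12,r2:2,r3:22

STATUS = VALUE 20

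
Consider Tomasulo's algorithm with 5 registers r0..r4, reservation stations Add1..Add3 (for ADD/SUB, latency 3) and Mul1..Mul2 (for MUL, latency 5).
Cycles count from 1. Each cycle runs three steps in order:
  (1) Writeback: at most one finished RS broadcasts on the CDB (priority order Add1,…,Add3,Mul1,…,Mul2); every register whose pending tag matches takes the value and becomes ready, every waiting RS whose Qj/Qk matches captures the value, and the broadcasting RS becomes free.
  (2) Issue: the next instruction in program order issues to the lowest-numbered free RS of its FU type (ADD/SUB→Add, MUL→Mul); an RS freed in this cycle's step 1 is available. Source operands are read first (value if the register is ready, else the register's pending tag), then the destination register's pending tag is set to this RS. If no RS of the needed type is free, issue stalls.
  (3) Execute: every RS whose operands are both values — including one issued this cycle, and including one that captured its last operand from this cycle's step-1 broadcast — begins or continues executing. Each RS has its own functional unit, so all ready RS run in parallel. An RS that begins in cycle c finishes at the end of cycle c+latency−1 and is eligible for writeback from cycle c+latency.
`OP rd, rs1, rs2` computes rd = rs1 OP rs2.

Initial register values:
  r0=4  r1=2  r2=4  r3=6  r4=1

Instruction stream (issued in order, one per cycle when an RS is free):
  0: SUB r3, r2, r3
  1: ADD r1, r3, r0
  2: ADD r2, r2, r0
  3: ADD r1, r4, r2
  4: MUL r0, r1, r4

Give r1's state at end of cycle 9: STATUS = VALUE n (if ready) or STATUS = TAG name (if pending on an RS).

STATUS = VALUE 9

  c1: issue SUB r3<-Add1  regs: r0:4,r1:2,r2:4,r3:Add1,r4:1
  c2: issue ADD r1<-Add2  regs: r0:4,r1:Add2,r2:4,r3:Add1,r4:1
  c3: issue ADD r2<-Add3  regs: r0:4,r1:Add2,r2:Add3,r3:Add1,r4:1
  c4: CDB Add1=-2; issue ADD r1<-Add1  regs: r0:4,r1:Add1,r2:Add3,r3:-2,r4:1
  c5: issue MUL r0<-Mul1  regs: r0:Mul1,r1:Add1,r2:Add3,r3:-2,r4:1
  c6: CDB Add3=8  regs: r0:Mul1,r1:Add1,r2:8,r3:-2,r4:1
  c7: CDB Add2=2  regs: r0:Mul1,r1:Add1,r2:8,r3:-2,r4:1
  c8: -  regs: r0:Mul1,r1:Add1,r2:8,r3:-2,r4:1
  c9: CDB Add1=9  regs: r0:Mul1,r1:9,r2:8,r3:-2,r4:1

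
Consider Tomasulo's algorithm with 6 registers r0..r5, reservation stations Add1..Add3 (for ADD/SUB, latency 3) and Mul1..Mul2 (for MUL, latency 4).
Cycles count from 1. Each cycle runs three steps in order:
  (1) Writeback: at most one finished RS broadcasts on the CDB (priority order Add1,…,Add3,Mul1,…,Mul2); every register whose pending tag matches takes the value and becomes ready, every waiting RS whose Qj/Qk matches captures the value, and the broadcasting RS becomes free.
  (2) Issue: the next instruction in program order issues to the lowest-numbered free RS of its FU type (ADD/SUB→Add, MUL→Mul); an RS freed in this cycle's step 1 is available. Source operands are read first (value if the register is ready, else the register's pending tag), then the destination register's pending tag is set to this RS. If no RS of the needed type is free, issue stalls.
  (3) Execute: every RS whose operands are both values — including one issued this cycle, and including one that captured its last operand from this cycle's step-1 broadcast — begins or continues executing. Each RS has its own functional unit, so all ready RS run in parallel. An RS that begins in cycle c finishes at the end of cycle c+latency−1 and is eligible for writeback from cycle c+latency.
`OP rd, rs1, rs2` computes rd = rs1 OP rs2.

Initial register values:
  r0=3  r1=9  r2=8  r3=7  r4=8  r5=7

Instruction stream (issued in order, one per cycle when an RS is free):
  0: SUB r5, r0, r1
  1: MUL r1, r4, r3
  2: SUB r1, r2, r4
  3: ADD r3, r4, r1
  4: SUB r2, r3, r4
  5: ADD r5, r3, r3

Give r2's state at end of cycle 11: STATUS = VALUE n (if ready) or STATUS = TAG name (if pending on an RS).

STATUS = TAG Add3

cycle 1: issue SUB r5<-Add1 // r0:3,r1:9,r2:8,r3:7,r4:8,r5:Add1
cycle 2: issue MUL r1<-Mul1 // r0:3,r1:Mul1,r2:8,r3:7,r4:8,r5:Add1
cycle 3: issue SUB r1<-Add2 // r0:3,r1:Add2,r2:8,r3:7,r4:8,r5:Add1
cycle 4: CDB Add1=-6; issue ADD r3<-Add1 // r0:3,r1:Add2,r2:8,r3:Add1,r4:8,r5:-6
cycle 5: issue SUB r2<-Add3 // r0:3,r1:Add2,r2:Add3,r3:Add1,r4:8,r5:-6
cycle 6: CDB Add2=0; issue ADD r5<-Add2 // r0:3,r1:0,r2:Add3,r3:Add1,r4:8,r5:Add2
cycle 7: CDB Mul1=56 // r0:3,r1:0,r2:Add3,r3:Add1,r4:8,r5:Add2
cycle 8: - // r0:3,r1:0,r2:Add3,r3:Add1,r4:8,r5:Add2
cycle 9: CDB Add1=8 // r0:3,r1:0,r2:Add3,r3:8,r4:8,r5:Add2
cycle 10: - // r0:3,r1:0,r2:Add3,r3:8,r4:8,r5:Add2
cycle 11: - // r0:3,r1:0,r2:Add3,r3:8,r4:8,r5:Add2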